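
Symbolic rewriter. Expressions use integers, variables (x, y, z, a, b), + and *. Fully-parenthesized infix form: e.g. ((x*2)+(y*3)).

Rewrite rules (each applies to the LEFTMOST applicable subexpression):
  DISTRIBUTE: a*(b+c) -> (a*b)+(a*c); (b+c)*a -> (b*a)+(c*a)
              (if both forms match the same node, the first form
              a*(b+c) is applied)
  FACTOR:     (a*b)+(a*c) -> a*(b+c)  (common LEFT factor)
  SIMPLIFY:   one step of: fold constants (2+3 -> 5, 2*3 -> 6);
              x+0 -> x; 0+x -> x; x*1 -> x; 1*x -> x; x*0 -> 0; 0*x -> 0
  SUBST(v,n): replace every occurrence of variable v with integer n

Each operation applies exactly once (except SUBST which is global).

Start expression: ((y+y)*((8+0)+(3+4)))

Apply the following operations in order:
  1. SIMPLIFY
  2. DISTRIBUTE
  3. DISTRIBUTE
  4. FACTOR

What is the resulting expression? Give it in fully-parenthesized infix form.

Answer: ((y*(8+8))+((y+y)*(3+4)))

Derivation:
Start: ((y+y)*((8+0)+(3+4)))
Apply SIMPLIFY at RL (target: (8+0)): ((y+y)*((8+0)+(3+4))) -> ((y+y)*(8+(3+4)))
Apply DISTRIBUTE at root (target: ((y+y)*(8+(3+4)))): ((y+y)*(8+(3+4))) -> (((y+y)*8)+((y+y)*(3+4)))
Apply DISTRIBUTE at L (target: ((y+y)*8)): (((y+y)*8)+((y+y)*(3+4))) -> (((y*8)+(y*8))+((y+y)*(3+4)))
Apply FACTOR at L (target: ((y*8)+(y*8))): (((y*8)+(y*8))+((y+y)*(3+4))) -> ((y*(8+8))+((y+y)*(3+4)))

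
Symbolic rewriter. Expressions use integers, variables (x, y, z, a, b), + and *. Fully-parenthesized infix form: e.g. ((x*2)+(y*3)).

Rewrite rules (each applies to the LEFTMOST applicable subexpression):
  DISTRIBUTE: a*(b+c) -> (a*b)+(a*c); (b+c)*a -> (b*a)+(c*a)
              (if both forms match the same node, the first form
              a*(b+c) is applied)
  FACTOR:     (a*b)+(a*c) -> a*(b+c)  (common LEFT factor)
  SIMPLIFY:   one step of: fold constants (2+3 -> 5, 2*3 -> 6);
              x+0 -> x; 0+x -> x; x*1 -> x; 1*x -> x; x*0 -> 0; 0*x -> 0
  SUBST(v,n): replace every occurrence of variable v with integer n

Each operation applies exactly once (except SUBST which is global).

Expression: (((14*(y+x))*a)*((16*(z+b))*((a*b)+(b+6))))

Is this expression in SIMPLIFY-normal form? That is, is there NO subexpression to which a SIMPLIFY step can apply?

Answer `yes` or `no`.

Answer: yes

Derivation:
Expression: (((14*(y+x))*a)*((16*(z+b))*((a*b)+(b+6))))
Scanning for simplifiable subexpressions (pre-order)...
  at root: (((14*(y+x))*a)*((16*(z+b))*((a*b)+(b+6)))) (not simplifiable)
  at L: ((14*(y+x))*a) (not simplifiable)
  at LL: (14*(y+x)) (not simplifiable)
  at LLR: (y+x) (not simplifiable)
  at R: ((16*(z+b))*((a*b)+(b+6))) (not simplifiable)
  at RL: (16*(z+b)) (not simplifiable)
  at RLR: (z+b) (not simplifiable)
  at RR: ((a*b)+(b+6)) (not simplifiable)
  at RRL: (a*b) (not simplifiable)
  at RRR: (b+6) (not simplifiable)
Result: no simplifiable subexpression found -> normal form.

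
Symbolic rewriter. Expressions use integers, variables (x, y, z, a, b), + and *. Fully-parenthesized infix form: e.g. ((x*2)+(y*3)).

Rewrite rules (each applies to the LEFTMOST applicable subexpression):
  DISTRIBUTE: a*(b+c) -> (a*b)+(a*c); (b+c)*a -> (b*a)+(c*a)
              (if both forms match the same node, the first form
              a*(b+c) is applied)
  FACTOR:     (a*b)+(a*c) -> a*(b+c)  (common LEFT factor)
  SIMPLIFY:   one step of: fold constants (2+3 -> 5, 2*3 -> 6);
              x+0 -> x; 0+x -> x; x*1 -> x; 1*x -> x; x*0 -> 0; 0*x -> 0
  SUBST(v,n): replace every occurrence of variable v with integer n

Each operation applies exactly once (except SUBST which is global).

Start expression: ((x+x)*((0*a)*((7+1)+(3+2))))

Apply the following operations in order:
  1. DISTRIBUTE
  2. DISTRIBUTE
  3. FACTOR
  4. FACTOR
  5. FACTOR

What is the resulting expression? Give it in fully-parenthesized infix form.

Answer: (x*((0*a)*(((7+1)+(3+2))+((7+1)+(3+2)))))

Derivation:
Start: ((x+x)*((0*a)*((7+1)+(3+2))))
Apply DISTRIBUTE at root (target: ((x+x)*((0*a)*((7+1)+(3+2))))): ((x+x)*((0*a)*((7+1)+(3+2)))) -> ((x*((0*a)*((7+1)+(3+2))))+(x*((0*a)*((7+1)+(3+2)))))
Apply DISTRIBUTE at LR (target: ((0*a)*((7+1)+(3+2)))): ((x*((0*a)*((7+1)+(3+2))))+(x*((0*a)*((7+1)+(3+2))))) -> ((x*(((0*a)*(7+1))+((0*a)*(3+2))))+(x*((0*a)*((7+1)+(3+2)))))
Apply FACTOR at root (target: ((x*(((0*a)*(7+1))+((0*a)*(3+2))))+(x*((0*a)*((7+1)+(3+2)))))): ((x*(((0*a)*(7+1))+((0*a)*(3+2))))+(x*((0*a)*((7+1)+(3+2))))) -> (x*((((0*a)*(7+1))+((0*a)*(3+2)))+((0*a)*((7+1)+(3+2)))))
Apply FACTOR at RL (target: (((0*a)*(7+1))+((0*a)*(3+2)))): (x*((((0*a)*(7+1))+((0*a)*(3+2)))+((0*a)*((7+1)+(3+2))))) -> (x*(((0*a)*((7+1)+(3+2)))+((0*a)*((7+1)+(3+2)))))
Apply FACTOR at R (target: (((0*a)*((7+1)+(3+2)))+((0*a)*((7+1)+(3+2))))): (x*(((0*a)*((7+1)+(3+2)))+((0*a)*((7+1)+(3+2))))) -> (x*((0*a)*(((7+1)+(3+2))+((7+1)+(3+2)))))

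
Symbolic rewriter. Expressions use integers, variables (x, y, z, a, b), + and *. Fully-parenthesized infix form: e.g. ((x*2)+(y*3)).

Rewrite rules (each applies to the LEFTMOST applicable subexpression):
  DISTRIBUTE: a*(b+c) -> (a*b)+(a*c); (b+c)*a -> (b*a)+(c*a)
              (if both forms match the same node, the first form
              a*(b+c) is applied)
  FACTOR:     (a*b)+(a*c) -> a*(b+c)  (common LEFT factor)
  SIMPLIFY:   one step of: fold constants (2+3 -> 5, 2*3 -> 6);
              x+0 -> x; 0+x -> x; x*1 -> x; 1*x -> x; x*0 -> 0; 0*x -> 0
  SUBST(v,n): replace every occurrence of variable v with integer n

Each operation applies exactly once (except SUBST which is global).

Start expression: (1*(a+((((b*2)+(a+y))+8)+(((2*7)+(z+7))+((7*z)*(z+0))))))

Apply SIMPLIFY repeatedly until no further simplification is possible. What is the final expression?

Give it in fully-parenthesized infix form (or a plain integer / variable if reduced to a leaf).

Start: (1*(a+((((b*2)+(a+y))+8)+(((2*7)+(z+7))+((7*z)*(z+0))))))
Step 1: at root: (1*(a+((((b*2)+(a+y))+8)+(((2*7)+(z+7))+((7*z)*(z+0)))))) -> (a+((((b*2)+(a+y))+8)+(((2*7)+(z+7))+((7*z)*(z+0))))); overall: (1*(a+((((b*2)+(a+y))+8)+(((2*7)+(z+7))+((7*z)*(z+0)))))) -> (a+((((b*2)+(a+y))+8)+(((2*7)+(z+7))+((7*z)*(z+0)))))
Step 2: at RRLL: (2*7) -> 14; overall: (a+((((b*2)+(a+y))+8)+(((2*7)+(z+7))+((7*z)*(z+0))))) -> (a+((((b*2)+(a+y))+8)+((14+(z+7))+((7*z)*(z+0)))))
Step 3: at RRRR: (z+0) -> z; overall: (a+((((b*2)+(a+y))+8)+((14+(z+7))+((7*z)*(z+0))))) -> (a+((((b*2)+(a+y))+8)+((14+(z+7))+((7*z)*z))))
Fixed point: (a+((((b*2)+(a+y))+8)+((14+(z+7))+((7*z)*z))))

Answer: (a+((((b*2)+(a+y))+8)+((14+(z+7))+((7*z)*z))))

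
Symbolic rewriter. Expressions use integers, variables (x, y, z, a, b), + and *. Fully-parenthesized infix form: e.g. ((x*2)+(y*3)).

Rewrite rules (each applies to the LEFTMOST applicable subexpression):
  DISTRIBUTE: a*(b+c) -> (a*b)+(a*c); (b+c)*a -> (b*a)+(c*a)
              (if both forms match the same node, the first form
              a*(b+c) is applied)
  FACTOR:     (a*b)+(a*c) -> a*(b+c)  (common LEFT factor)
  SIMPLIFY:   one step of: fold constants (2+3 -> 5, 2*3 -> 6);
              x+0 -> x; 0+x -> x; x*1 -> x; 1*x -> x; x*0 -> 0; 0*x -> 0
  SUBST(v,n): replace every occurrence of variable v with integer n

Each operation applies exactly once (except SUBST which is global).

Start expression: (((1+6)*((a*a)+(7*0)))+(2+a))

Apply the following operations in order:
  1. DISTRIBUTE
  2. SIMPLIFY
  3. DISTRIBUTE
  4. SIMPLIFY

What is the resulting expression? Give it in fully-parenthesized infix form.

Start: (((1+6)*((a*a)+(7*0)))+(2+a))
Apply DISTRIBUTE at L (target: ((1+6)*((a*a)+(7*0)))): (((1+6)*((a*a)+(7*0)))+(2+a)) -> ((((1+6)*(a*a))+((1+6)*(7*0)))+(2+a))
Apply SIMPLIFY at LLL (target: (1+6)): ((((1+6)*(a*a))+((1+6)*(7*0)))+(2+a)) -> (((7*(a*a))+((1+6)*(7*0)))+(2+a))
Apply DISTRIBUTE at LR (target: ((1+6)*(7*0))): (((7*(a*a))+((1+6)*(7*0)))+(2+a)) -> (((7*(a*a))+((1*(7*0))+(6*(7*0))))+(2+a))
Apply SIMPLIFY at LRL (target: (1*(7*0))): (((7*(a*a))+((1*(7*0))+(6*(7*0))))+(2+a)) -> (((7*(a*a))+((7*0)+(6*(7*0))))+(2+a))

Answer: (((7*(a*a))+((7*0)+(6*(7*0))))+(2+a))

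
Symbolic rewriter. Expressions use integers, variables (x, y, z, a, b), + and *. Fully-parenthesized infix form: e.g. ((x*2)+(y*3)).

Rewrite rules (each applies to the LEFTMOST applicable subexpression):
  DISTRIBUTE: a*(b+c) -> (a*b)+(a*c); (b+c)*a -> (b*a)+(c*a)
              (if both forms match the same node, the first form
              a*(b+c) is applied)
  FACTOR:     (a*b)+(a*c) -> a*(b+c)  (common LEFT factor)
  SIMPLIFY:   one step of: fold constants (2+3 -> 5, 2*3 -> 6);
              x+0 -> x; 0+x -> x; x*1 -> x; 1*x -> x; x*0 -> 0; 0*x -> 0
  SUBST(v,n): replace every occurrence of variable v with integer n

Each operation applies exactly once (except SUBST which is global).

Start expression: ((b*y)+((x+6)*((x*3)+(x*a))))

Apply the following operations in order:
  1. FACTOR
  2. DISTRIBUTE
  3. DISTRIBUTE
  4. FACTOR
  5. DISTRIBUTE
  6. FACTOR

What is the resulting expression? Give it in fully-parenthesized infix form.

Start: ((b*y)+((x+6)*((x*3)+(x*a))))
Apply FACTOR at RR (target: ((x*3)+(x*a))): ((b*y)+((x+6)*((x*3)+(x*a)))) -> ((b*y)+((x+6)*(x*(3+a))))
Apply DISTRIBUTE at R (target: ((x+6)*(x*(3+a)))): ((b*y)+((x+6)*(x*(3+a)))) -> ((b*y)+((x*(x*(3+a)))+(6*(x*(3+a)))))
Apply DISTRIBUTE at RLR (target: (x*(3+a))): ((b*y)+((x*(x*(3+a)))+(6*(x*(3+a))))) -> ((b*y)+((x*((x*3)+(x*a)))+(6*(x*(3+a)))))
Apply FACTOR at RLR (target: ((x*3)+(x*a))): ((b*y)+((x*((x*3)+(x*a)))+(6*(x*(3+a))))) -> ((b*y)+((x*(x*(3+a)))+(6*(x*(3+a)))))
Apply DISTRIBUTE at RLR (target: (x*(3+a))): ((b*y)+((x*(x*(3+a)))+(6*(x*(3+a))))) -> ((b*y)+((x*((x*3)+(x*a)))+(6*(x*(3+a)))))
Apply FACTOR at RLR (target: ((x*3)+(x*a))): ((b*y)+((x*((x*3)+(x*a)))+(6*(x*(3+a))))) -> ((b*y)+((x*(x*(3+a)))+(6*(x*(3+a)))))

Answer: ((b*y)+((x*(x*(3+a)))+(6*(x*(3+a)))))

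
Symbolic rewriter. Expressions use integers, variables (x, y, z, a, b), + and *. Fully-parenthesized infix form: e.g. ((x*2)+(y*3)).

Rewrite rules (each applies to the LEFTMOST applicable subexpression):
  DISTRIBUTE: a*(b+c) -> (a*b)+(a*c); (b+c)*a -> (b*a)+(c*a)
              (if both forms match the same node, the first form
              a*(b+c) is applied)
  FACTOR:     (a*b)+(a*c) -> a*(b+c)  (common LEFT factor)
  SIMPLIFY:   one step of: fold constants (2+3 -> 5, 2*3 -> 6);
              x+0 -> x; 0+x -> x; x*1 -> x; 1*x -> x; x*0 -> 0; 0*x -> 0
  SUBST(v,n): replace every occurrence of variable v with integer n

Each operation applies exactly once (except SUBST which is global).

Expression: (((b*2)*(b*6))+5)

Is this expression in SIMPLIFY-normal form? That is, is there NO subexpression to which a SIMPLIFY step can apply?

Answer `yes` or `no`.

Expression: (((b*2)*(b*6))+5)
Scanning for simplifiable subexpressions (pre-order)...
  at root: (((b*2)*(b*6))+5) (not simplifiable)
  at L: ((b*2)*(b*6)) (not simplifiable)
  at LL: (b*2) (not simplifiable)
  at LR: (b*6) (not simplifiable)
Result: no simplifiable subexpression found -> normal form.

Answer: yes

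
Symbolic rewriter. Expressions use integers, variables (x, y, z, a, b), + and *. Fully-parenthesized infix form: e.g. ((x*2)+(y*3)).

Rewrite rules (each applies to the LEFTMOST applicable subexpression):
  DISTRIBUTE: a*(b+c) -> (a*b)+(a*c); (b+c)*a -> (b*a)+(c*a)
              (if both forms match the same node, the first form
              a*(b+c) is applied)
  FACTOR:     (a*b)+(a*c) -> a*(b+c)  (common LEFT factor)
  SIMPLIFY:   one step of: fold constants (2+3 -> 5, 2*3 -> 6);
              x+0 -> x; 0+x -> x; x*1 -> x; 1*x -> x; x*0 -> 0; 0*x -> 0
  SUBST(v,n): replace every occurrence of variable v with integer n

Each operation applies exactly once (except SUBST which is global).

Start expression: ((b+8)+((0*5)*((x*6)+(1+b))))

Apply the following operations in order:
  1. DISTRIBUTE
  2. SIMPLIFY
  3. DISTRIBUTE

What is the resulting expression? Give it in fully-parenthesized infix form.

Start: ((b+8)+((0*5)*((x*6)+(1+b))))
Apply DISTRIBUTE at R (target: ((0*5)*((x*6)+(1+b)))): ((b+8)+((0*5)*((x*6)+(1+b)))) -> ((b+8)+(((0*5)*(x*6))+((0*5)*(1+b))))
Apply SIMPLIFY at RLL (target: (0*5)): ((b+8)+(((0*5)*(x*6))+((0*5)*(1+b)))) -> ((b+8)+((0*(x*6))+((0*5)*(1+b))))
Apply DISTRIBUTE at RR (target: ((0*5)*(1+b))): ((b+8)+((0*(x*6))+((0*5)*(1+b)))) -> ((b+8)+((0*(x*6))+(((0*5)*1)+((0*5)*b))))

Answer: ((b+8)+((0*(x*6))+(((0*5)*1)+((0*5)*b))))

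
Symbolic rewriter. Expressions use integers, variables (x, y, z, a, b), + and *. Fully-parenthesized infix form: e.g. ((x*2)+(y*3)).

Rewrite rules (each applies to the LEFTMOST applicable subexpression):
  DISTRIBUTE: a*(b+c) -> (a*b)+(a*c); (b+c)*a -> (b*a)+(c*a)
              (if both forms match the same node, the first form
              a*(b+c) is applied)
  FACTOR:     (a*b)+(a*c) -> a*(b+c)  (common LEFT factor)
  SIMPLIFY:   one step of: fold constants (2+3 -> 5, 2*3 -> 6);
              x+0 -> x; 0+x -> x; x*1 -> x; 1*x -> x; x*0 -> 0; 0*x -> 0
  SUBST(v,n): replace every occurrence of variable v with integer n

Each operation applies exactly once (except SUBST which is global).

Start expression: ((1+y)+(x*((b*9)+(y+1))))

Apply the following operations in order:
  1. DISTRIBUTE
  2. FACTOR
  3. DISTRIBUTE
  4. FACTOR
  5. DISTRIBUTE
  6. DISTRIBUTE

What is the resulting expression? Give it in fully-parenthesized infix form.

Start: ((1+y)+(x*((b*9)+(y+1))))
Apply DISTRIBUTE at R (target: (x*((b*9)+(y+1)))): ((1+y)+(x*((b*9)+(y+1)))) -> ((1+y)+((x*(b*9))+(x*(y+1))))
Apply FACTOR at R (target: ((x*(b*9))+(x*(y+1)))): ((1+y)+((x*(b*9))+(x*(y+1)))) -> ((1+y)+(x*((b*9)+(y+1))))
Apply DISTRIBUTE at R (target: (x*((b*9)+(y+1)))): ((1+y)+(x*((b*9)+(y+1)))) -> ((1+y)+((x*(b*9))+(x*(y+1))))
Apply FACTOR at R (target: ((x*(b*9))+(x*(y+1)))): ((1+y)+((x*(b*9))+(x*(y+1)))) -> ((1+y)+(x*((b*9)+(y+1))))
Apply DISTRIBUTE at R (target: (x*((b*9)+(y+1)))): ((1+y)+(x*((b*9)+(y+1)))) -> ((1+y)+((x*(b*9))+(x*(y+1))))
Apply DISTRIBUTE at RR (target: (x*(y+1))): ((1+y)+((x*(b*9))+(x*(y+1)))) -> ((1+y)+((x*(b*9))+((x*y)+(x*1))))

Answer: ((1+y)+((x*(b*9))+((x*y)+(x*1))))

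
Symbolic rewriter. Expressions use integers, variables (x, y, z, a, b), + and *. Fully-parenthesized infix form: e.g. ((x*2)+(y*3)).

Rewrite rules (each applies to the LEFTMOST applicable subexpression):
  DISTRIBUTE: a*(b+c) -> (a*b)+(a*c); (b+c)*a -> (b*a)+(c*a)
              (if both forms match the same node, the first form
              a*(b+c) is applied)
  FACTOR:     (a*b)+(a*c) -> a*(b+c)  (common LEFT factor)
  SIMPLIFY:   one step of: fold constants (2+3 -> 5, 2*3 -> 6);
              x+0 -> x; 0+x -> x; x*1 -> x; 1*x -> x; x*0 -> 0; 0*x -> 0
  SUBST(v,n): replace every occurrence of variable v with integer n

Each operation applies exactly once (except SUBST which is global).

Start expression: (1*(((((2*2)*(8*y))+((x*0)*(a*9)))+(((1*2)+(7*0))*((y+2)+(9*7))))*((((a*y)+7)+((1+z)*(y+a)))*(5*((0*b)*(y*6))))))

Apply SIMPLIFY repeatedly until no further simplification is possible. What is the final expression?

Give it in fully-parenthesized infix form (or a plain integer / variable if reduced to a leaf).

Answer: 0

Derivation:
Start: (1*(((((2*2)*(8*y))+((x*0)*(a*9)))+(((1*2)+(7*0))*((y+2)+(9*7))))*((((a*y)+7)+((1+z)*(y+a)))*(5*((0*b)*(y*6))))))
Step 1: at root: (1*(((((2*2)*(8*y))+((x*0)*(a*9)))+(((1*2)+(7*0))*((y+2)+(9*7))))*((((a*y)+7)+((1+z)*(y+a)))*(5*((0*b)*(y*6)))))) -> (((((2*2)*(8*y))+((x*0)*(a*9)))+(((1*2)+(7*0))*((y+2)+(9*7))))*((((a*y)+7)+((1+z)*(y+a)))*(5*((0*b)*(y*6))))); overall: (1*(((((2*2)*(8*y))+((x*0)*(a*9)))+(((1*2)+(7*0))*((y+2)+(9*7))))*((((a*y)+7)+((1+z)*(y+a)))*(5*((0*b)*(y*6)))))) -> (((((2*2)*(8*y))+((x*0)*(a*9)))+(((1*2)+(7*0))*((y+2)+(9*7))))*((((a*y)+7)+((1+z)*(y+a)))*(5*((0*b)*(y*6)))))
Step 2: at LLLL: (2*2) -> 4; overall: (((((2*2)*(8*y))+((x*0)*(a*9)))+(((1*2)+(7*0))*((y+2)+(9*7))))*((((a*y)+7)+((1+z)*(y+a)))*(5*((0*b)*(y*6))))) -> ((((4*(8*y))+((x*0)*(a*9)))+(((1*2)+(7*0))*((y+2)+(9*7))))*((((a*y)+7)+((1+z)*(y+a)))*(5*((0*b)*(y*6)))))
Step 3: at LLRL: (x*0) -> 0; overall: ((((4*(8*y))+((x*0)*(a*9)))+(((1*2)+(7*0))*((y+2)+(9*7))))*((((a*y)+7)+((1+z)*(y+a)))*(5*((0*b)*(y*6))))) -> ((((4*(8*y))+(0*(a*9)))+(((1*2)+(7*0))*((y+2)+(9*7))))*((((a*y)+7)+((1+z)*(y+a)))*(5*((0*b)*(y*6)))))
Step 4: at LLR: (0*(a*9)) -> 0; overall: ((((4*(8*y))+(0*(a*9)))+(((1*2)+(7*0))*((y+2)+(9*7))))*((((a*y)+7)+((1+z)*(y+a)))*(5*((0*b)*(y*6))))) -> ((((4*(8*y))+0)+(((1*2)+(7*0))*((y+2)+(9*7))))*((((a*y)+7)+((1+z)*(y+a)))*(5*((0*b)*(y*6)))))
Step 5: at LL: ((4*(8*y))+0) -> (4*(8*y)); overall: ((((4*(8*y))+0)+(((1*2)+(7*0))*((y+2)+(9*7))))*((((a*y)+7)+((1+z)*(y+a)))*(5*((0*b)*(y*6))))) -> (((4*(8*y))+(((1*2)+(7*0))*((y+2)+(9*7))))*((((a*y)+7)+((1+z)*(y+a)))*(5*((0*b)*(y*6)))))
Step 6: at LRLL: (1*2) -> 2; overall: (((4*(8*y))+(((1*2)+(7*0))*((y+2)+(9*7))))*((((a*y)+7)+((1+z)*(y+a)))*(5*((0*b)*(y*6))))) -> (((4*(8*y))+((2+(7*0))*((y+2)+(9*7))))*((((a*y)+7)+((1+z)*(y+a)))*(5*((0*b)*(y*6)))))
Step 7: at LRLR: (7*0) -> 0; overall: (((4*(8*y))+((2+(7*0))*((y+2)+(9*7))))*((((a*y)+7)+((1+z)*(y+a)))*(5*((0*b)*(y*6))))) -> (((4*(8*y))+((2+0)*((y+2)+(9*7))))*((((a*y)+7)+((1+z)*(y+a)))*(5*((0*b)*(y*6)))))
Step 8: at LRL: (2+0) -> 2; overall: (((4*(8*y))+((2+0)*((y+2)+(9*7))))*((((a*y)+7)+((1+z)*(y+a)))*(5*((0*b)*(y*6))))) -> (((4*(8*y))+(2*((y+2)+(9*7))))*((((a*y)+7)+((1+z)*(y+a)))*(5*((0*b)*(y*6)))))
Step 9: at LRRR: (9*7) -> 63; overall: (((4*(8*y))+(2*((y+2)+(9*7))))*((((a*y)+7)+((1+z)*(y+a)))*(5*((0*b)*(y*6))))) -> (((4*(8*y))+(2*((y+2)+63)))*((((a*y)+7)+((1+z)*(y+a)))*(5*((0*b)*(y*6)))))
Step 10: at RRRL: (0*b) -> 0; overall: (((4*(8*y))+(2*((y+2)+63)))*((((a*y)+7)+((1+z)*(y+a)))*(5*((0*b)*(y*6))))) -> (((4*(8*y))+(2*((y+2)+63)))*((((a*y)+7)+((1+z)*(y+a)))*(5*(0*(y*6)))))
Step 11: at RRR: (0*(y*6)) -> 0; overall: (((4*(8*y))+(2*((y+2)+63)))*((((a*y)+7)+((1+z)*(y+a)))*(5*(0*(y*6))))) -> (((4*(8*y))+(2*((y+2)+63)))*((((a*y)+7)+((1+z)*(y+a)))*(5*0)))
Step 12: at RR: (5*0) -> 0; overall: (((4*(8*y))+(2*((y+2)+63)))*((((a*y)+7)+((1+z)*(y+a)))*(5*0))) -> (((4*(8*y))+(2*((y+2)+63)))*((((a*y)+7)+((1+z)*(y+a)))*0))
Step 13: at R: ((((a*y)+7)+((1+z)*(y+a)))*0) -> 0; overall: (((4*(8*y))+(2*((y+2)+63)))*((((a*y)+7)+((1+z)*(y+a)))*0)) -> (((4*(8*y))+(2*((y+2)+63)))*0)
Step 14: at root: (((4*(8*y))+(2*((y+2)+63)))*0) -> 0; overall: (((4*(8*y))+(2*((y+2)+63)))*0) -> 0
Fixed point: 0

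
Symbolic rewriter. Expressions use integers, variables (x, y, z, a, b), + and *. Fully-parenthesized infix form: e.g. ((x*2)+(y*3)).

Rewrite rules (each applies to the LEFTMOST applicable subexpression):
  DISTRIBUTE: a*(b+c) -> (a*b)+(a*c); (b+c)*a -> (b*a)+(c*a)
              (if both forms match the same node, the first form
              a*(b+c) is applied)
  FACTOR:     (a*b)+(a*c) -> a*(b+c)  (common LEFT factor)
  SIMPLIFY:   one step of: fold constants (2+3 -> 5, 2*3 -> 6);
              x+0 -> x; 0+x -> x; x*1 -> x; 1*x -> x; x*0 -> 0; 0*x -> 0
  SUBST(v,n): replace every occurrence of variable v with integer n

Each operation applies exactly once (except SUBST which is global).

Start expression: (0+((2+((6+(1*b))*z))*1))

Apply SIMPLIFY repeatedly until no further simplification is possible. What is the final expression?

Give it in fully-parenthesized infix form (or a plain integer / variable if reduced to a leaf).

Start: (0+((2+((6+(1*b))*z))*1))
Step 1: at root: (0+((2+((6+(1*b))*z))*1)) -> ((2+((6+(1*b))*z))*1); overall: (0+((2+((6+(1*b))*z))*1)) -> ((2+((6+(1*b))*z))*1)
Step 2: at root: ((2+((6+(1*b))*z))*1) -> (2+((6+(1*b))*z)); overall: ((2+((6+(1*b))*z))*1) -> (2+((6+(1*b))*z))
Step 3: at RLR: (1*b) -> b; overall: (2+((6+(1*b))*z)) -> (2+((6+b)*z))
Fixed point: (2+((6+b)*z))

Answer: (2+((6+b)*z))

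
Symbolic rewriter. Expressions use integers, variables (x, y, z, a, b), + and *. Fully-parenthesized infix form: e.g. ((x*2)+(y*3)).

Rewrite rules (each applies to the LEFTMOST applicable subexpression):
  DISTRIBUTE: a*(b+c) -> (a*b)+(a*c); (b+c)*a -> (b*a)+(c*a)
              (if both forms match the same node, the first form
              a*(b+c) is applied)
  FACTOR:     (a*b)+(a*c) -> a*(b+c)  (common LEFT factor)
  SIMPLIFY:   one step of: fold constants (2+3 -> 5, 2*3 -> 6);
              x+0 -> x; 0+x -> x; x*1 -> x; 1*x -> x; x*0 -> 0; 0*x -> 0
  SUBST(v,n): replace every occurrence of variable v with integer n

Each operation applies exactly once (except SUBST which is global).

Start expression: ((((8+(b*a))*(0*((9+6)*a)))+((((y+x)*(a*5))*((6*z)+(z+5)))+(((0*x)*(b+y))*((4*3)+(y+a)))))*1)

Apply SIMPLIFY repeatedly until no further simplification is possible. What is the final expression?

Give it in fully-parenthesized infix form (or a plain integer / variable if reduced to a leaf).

Answer: (((y+x)*(a*5))*((6*z)+(z+5)))

Derivation:
Start: ((((8+(b*a))*(0*((9+6)*a)))+((((y+x)*(a*5))*((6*z)+(z+5)))+(((0*x)*(b+y))*((4*3)+(y+a)))))*1)
Step 1: at root: ((((8+(b*a))*(0*((9+6)*a)))+((((y+x)*(a*5))*((6*z)+(z+5)))+(((0*x)*(b+y))*((4*3)+(y+a)))))*1) -> (((8+(b*a))*(0*((9+6)*a)))+((((y+x)*(a*5))*((6*z)+(z+5)))+(((0*x)*(b+y))*((4*3)+(y+a))))); overall: ((((8+(b*a))*(0*((9+6)*a)))+((((y+x)*(a*5))*((6*z)+(z+5)))+(((0*x)*(b+y))*((4*3)+(y+a)))))*1) -> (((8+(b*a))*(0*((9+6)*a)))+((((y+x)*(a*5))*((6*z)+(z+5)))+(((0*x)*(b+y))*((4*3)+(y+a)))))
Step 2: at LR: (0*((9+6)*a)) -> 0; overall: (((8+(b*a))*(0*((9+6)*a)))+((((y+x)*(a*5))*((6*z)+(z+5)))+(((0*x)*(b+y))*((4*3)+(y+a))))) -> (((8+(b*a))*0)+((((y+x)*(a*5))*((6*z)+(z+5)))+(((0*x)*(b+y))*((4*3)+(y+a)))))
Step 3: at L: ((8+(b*a))*0) -> 0; overall: (((8+(b*a))*0)+((((y+x)*(a*5))*((6*z)+(z+5)))+(((0*x)*(b+y))*((4*3)+(y+a))))) -> (0+((((y+x)*(a*5))*((6*z)+(z+5)))+(((0*x)*(b+y))*((4*3)+(y+a)))))
Step 4: at root: (0+((((y+x)*(a*5))*((6*z)+(z+5)))+(((0*x)*(b+y))*((4*3)+(y+a))))) -> ((((y+x)*(a*5))*((6*z)+(z+5)))+(((0*x)*(b+y))*((4*3)+(y+a)))); overall: (0+((((y+x)*(a*5))*((6*z)+(z+5)))+(((0*x)*(b+y))*((4*3)+(y+a))))) -> ((((y+x)*(a*5))*((6*z)+(z+5)))+(((0*x)*(b+y))*((4*3)+(y+a))))
Step 5: at RLL: (0*x) -> 0; overall: ((((y+x)*(a*5))*((6*z)+(z+5)))+(((0*x)*(b+y))*((4*3)+(y+a)))) -> ((((y+x)*(a*5))*((6*z)+(z+5)))+((0*(b+y))*((4*3)+(y+a))))
Step 6: at RL: (0*(b+y)) -> 0; overall: ((((y+x)*(a*5))*((6*z)+(z+5)))+((0*(b+y))*((4*3)+(y+a)))) -> ((((y+x)*(a*5))*((6*z)+(z+5)))+(0*((4*3)+(y+a))))
Step 7: at R: (0*((4*3)+(y+a))) -> 0; overall: ((((y+x)*(a*5))*((6*z)+(z+5)))+(0*((4*3)+(y+a)))) -> ((((y+x)*(a*5))*((6*z)+(z+5)))+0)
Step 8: at root: ((((y+x)*(a*5))*((6*z)+(z+5)))+0) -> (((y+x)*(a*5))*((6*z)+(z+5))); overall: ((((y+x)*(a*5))*((6*z)+(z+5)))+0) -> (((y+x)*(a*5))*((6*z)+(z+5)))
Fixed point: (((y+x)*(a*5))*((6*z)+(z+5)))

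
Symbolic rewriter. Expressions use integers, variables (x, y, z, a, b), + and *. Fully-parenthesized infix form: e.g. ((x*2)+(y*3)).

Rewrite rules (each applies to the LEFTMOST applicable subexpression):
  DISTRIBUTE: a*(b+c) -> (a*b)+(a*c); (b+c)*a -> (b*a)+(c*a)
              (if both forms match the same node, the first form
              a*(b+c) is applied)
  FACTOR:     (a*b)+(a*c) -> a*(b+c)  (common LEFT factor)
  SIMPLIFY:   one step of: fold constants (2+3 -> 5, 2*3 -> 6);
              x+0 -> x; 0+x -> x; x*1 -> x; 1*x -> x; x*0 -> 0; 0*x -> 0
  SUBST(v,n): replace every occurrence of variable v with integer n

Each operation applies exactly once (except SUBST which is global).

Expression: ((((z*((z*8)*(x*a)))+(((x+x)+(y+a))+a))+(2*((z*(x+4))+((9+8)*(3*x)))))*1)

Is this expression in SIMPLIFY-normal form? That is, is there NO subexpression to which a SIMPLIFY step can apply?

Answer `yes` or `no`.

Answer: no

Derivation:
Expression: ((((z*((z*8)*(x*a)))+(((x+x)+(y+a))+a))+(2*((z*(x+4))+((9+8)*(3*x)))))*1)
Scanning for simplifiable subexpressions (pre-order)...
  at root: ((((z*((z*8)*(x*a)))+(((x+x)+(y+a))+a))+(2*((z*(x+4))+((9+8)*(3*x)))))*1) (SIMPLIFIABLE)
  at L: (((z*((z*8)*(x*a)))+(((x+x)+(y+a))+a))+(2*((z*(x+4))+((9+8)*(3*x))))) (not simplifiable)
  at LL: ((z*((z*8)*(x*a)))+(((x+x)+(y+a))+a)) (not simplifiable)
  at LLL: (z*((z*8)*(x*a))) (not simplifiable)
  at LLLR: ((z*8)*(x*a)) (not simplifiable)
  at LLLRL: (z*8) (not simplifiable)
  at LLLRR: (x*a) (not simplifiable)
  at LLR: (((x+x)+(y+a))+a) (not simplifiable)
  at LLRL: ((x+x)+(y+a)) (not simplifiable)
  at LLRLL: (x+x) (not simplifiable)
  at LLRLR: (y+a) (not simplifiable)
  at LR: (2*((z*(x+4))+((9+8)*(3*x)))) (not simplifiable)
  at LRR: ((z*(x+4))+((9+8)*(3*x))) (not simplifiable)
  at LRRL: (z*(x+4)) (not simplifiable)
  at LRRLR: (x+4) (not simplifiable)
  at LRRR: ((9+8)*(3*x)) (not simplifiable)
  at LRRRL: (9+8) (SIMPLIFIABLE)
  at LRRRR: (3*x) (not simplifiable)
Found simplifiable subexpr at path root: ((((z*((z*8)*(x*a)))+(((x+x)+(y+a))+a))+(2*((z*(x+4))+((9+8)*(3*x)))))*1)
One SIMPLIFY step would give: (((z*((z*8)*(x*a)))+(((x+x)+(y+a))+a))+(2*((z*(x+4))+((9+8)*(3*x)))))
-> NOT in normal form.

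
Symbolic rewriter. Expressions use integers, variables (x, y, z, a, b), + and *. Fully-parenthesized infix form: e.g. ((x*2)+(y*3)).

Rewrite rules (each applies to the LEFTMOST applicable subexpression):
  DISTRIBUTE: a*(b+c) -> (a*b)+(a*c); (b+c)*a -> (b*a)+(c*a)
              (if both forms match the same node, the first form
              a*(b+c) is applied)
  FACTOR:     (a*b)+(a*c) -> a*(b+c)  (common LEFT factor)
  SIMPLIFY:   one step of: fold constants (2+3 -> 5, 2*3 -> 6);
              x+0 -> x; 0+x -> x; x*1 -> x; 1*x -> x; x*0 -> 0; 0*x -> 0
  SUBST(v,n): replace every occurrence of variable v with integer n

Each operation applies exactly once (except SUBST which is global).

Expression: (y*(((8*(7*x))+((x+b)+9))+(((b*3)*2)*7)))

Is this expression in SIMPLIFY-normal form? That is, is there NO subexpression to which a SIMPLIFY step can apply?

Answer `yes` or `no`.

Expression: (y*(((8*(7*x))+((x+b)+9))+(((b*3)*2)*7)))
Scanning for simplifiable subexpressions (pre-order)...
  at root: (y*(((8*(7*x))+((x+b)+9))+(((b*3)*2)*7))) (not simplifiable)
  at R: (((8*(7*x))+((x+b)+9))+(((b*3)*2)*7)) (not simplifiable)
  at RL: ((8*(7*x))+((x+b)+9)) (not simplifiable)
  at RLL: (8*(7*x)) (not simplifiable)
  at RLLR: (7*x) (not simplifiable)
  at RLR: ((x+b)+9) (not simplifiable)
  at RLRL: (x+b) (not simplifiable)
  at RR: (((b*3)*2)*7) (not simplifiable)
  at RRL: ((b*3)*2) (not simplifiable)
  at RRLL: (b*3) (not simplifiable)
Result: no simplifiable subexpression found -> normal form.

Answer: yes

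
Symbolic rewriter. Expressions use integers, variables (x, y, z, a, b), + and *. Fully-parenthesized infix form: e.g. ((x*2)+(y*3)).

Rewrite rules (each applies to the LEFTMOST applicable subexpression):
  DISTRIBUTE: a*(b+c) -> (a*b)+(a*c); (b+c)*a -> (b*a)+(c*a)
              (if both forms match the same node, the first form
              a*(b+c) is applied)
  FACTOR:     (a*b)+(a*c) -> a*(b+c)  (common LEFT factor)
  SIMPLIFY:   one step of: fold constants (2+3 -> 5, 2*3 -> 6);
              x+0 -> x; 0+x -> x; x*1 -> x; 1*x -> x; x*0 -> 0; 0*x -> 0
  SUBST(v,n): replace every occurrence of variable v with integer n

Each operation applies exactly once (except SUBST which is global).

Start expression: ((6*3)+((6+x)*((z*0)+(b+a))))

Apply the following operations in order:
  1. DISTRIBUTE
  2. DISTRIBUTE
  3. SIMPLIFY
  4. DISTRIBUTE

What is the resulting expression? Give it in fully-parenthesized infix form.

Start: ((6*3)+((6+x)*((z*0)+(b+a))))
Apply DISTRIBUTE at R (target: ((6+x)*((z*0)+(b+a)))): ((6*3)+((6+x)*((z*0)+(b+a)))) -> ((6*3)+(((6+x)*(z*0))+((6+x)*(b+a))))
Apply DISTRIBUTE at RL (target: ((6+x)*(z*0))): ((6*3)+(((6+x)*(z*0))+((6+x)*(b+a)))) -> ((6*3)+(((6*(z*0))+(x*(z*0)))+((6+x)*(b+a))))
Apply SIMPLIFY at L (target: (6*3)): ((6*3)+(((6*(z*0))+(x*(z*0)))+((6+x)*(b+a)))) -> (18+(((6*(z*0))+(x*(z*0)))+((6+x)*(b+a))))
Apply DISTRIBUTE at RR (target: ((6+x)*(b+a))): (18+(((6*(z*0))+(x*(z*0)))+((6+x)*(b+a)))) -> (18+(((6*(z*0))+(x*(z*0)))+(((6+x)*b)+((6+x)*a))))

Answer: (18+(((6*(z*0))+(x*(z*0)))+(((6+x)*b)+((6+x)*a))))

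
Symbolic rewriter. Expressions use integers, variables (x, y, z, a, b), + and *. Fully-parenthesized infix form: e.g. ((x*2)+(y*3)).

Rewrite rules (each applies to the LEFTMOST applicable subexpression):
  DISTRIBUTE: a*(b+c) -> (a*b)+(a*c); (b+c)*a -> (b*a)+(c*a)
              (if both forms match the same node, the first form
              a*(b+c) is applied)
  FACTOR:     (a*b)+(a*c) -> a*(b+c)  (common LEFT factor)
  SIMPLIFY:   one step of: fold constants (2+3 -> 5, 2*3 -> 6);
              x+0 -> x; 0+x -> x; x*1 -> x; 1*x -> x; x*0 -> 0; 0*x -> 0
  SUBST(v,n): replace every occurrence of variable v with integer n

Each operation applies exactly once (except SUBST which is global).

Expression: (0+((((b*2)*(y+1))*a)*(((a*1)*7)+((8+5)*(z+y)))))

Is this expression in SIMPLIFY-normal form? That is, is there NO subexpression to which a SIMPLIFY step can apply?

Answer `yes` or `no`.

Answer: no

Derivation:
Expression: (0+((((b*2)*(y+1))*a)*(((a*1)*7)+((8+5)*(z+y)))))
Scanning for simplifiable subexpressions (pre-order)...
  at root: (0+((((b*2)*(y+1))*a)*(((a*1)*7)+((8+5)*(z+y))))) (SIMPLIFIABLE)
  at R: ((((b*2)*(y+1))*a)*(((a*1)*7)+((8+5)*(z+y)))) (not simplifiable)
  at RL: (((b*2)*(y+1))*a) (not simplifiable)
  at RLL: ((b*2)*(y+1)) (not simplifiable)
  at RLLL: (b*2) (not simplifiable)
  at RLLR: (y+1) (not simplifiable)
  at RR: (((a*1)*7)+((8+5)*(z+y))) (not simplifiable)
  at RRL: ((a*1)*7) (not simplifiable)
  at RRLL: (a*1) (SIMPLIFIABLE)
  at RRR: ((8+5)*(z+y)) (not simplifiable)
  at RRRL: (8+5) (SIMPLIFIABLE)
  at RRRR: (z+y) (not simplifiable)
Found simplifiable subexpr at path root: (0+((((b*2)*(y+1))*a)*(((a*1)*7)+((8+5)*(z+y)))))
One SIMPLIFY step would give: ((((b*2)*(y+1))*a)*(((a*1)*7)+((8+5)*(z+y))))
-> NOT in normal form.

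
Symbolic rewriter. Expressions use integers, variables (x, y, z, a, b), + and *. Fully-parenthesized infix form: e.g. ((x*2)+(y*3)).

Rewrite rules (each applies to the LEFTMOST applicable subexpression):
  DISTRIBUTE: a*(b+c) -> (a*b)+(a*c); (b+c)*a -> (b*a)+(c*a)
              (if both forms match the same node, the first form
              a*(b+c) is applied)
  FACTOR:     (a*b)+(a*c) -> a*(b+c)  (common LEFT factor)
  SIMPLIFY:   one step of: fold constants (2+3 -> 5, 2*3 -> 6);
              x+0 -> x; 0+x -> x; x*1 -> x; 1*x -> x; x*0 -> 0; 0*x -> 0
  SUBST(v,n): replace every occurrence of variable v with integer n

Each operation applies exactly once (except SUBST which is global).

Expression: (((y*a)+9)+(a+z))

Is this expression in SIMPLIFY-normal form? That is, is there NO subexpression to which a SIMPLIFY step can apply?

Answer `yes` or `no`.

Answer: yes

Derivation:
Expression: (((y*a)+9)+(a+z))
Scanning for simplifiable subexpressions (pre-order)...
  at root: (((y*a)+9)+(a+z)) (not simplifiable)
  at L: ((y*a)+9) (not simplifiable)
  at LL: (y*a) (not simplifiable)
  at R: (a+z) (not simplifiable)
Result: no simplifiable subexpression found -> normal form.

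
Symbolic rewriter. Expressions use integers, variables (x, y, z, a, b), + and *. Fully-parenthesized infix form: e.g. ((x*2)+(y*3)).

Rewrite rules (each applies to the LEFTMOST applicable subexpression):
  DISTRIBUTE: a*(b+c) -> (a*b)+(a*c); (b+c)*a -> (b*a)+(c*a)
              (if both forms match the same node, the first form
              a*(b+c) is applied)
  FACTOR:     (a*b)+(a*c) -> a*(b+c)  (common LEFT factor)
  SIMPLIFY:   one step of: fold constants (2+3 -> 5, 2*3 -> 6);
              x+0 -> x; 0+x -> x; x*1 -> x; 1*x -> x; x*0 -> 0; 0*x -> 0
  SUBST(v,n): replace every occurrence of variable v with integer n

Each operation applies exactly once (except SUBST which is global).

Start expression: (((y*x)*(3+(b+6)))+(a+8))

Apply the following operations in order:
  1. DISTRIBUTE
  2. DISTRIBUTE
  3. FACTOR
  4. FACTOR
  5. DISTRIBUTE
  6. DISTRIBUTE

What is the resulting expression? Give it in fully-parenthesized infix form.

Answer: ((((y*x)*3)+(((y*x)*b)+((y*x)*6)))+(a+8))

Derivation:
Start: (((y*x)*(3+(b+6)))+(a+8))
Apply DISTRIBUTE at L (target: ((y*x)*(3+(b+6)))): (((y*x)*(3+(b+6)))+(a+8)) -> ((((y*x)*3)+((y*x)*(b+6)))+(a+8))
Apply DISTRIBUTE at LR (target: ((y*x)*(b+6))): ((((y*x)*3)+((y*x)*(b+6)))+(a+8)) -> ((((y*x)*3)+(((y*x)*b)+((y*x)*6)))+(a+8))
Apply FACTOR at LR (target: (((y*x)*b)+((y*x)*6))): ((((y*x)*3)+(((y*x)*b)+((y*x)*6)))+(a+8)) -> ((((y*x)*3)+((y*x)*(b+6)))+(a+8))
Apply FACTOR at L (target: (((y*x)*3)+((y*x)*(b+6)))): ((((y*x)*3)+((y*x)*(b+6)))+(a+8)) -> (((y*x)*(3+(b+6)))+(a+8))
Apply DISTRIBUTE at L (target: ((y*x)*(3+(b+6)))): (((y*x)*(3+(b+6)))+(a+8)) -> ((((y*x)*3)+((y*x)*(b+6)))+(a+8))
Apply DISTRIBUTE at LR (target: ((y*x)*(b+6))): ((((y*x)*3)+((y*x)*(b+6)))+(a+8)) -> ((((y*x)*3)+(((y*x)*b)+((y*x)*6)))+(a+8))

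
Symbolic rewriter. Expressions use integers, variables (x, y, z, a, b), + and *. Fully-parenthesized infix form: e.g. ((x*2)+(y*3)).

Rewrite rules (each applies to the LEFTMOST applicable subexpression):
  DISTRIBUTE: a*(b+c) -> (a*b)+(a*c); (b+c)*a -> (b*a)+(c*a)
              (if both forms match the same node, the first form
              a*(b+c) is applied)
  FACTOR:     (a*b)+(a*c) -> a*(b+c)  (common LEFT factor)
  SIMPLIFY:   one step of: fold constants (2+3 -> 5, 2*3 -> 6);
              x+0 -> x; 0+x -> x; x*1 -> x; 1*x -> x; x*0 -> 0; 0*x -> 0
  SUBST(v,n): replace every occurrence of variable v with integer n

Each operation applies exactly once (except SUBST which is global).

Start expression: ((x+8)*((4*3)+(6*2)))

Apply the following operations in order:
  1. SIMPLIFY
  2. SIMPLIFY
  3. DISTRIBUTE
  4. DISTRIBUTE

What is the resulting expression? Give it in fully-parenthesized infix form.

Answer: (((x*12)+(8*12))+((x+8)*12))

Derivation:
Start: ((x+8)*((4*3)+(6*2)))
Apply SIMPLIFY at RL (target: (4*3)): ((x+8)*((4*3)+(6*2))) -> ((x+8)*(12+(6*2)))
Apply SIMPLIFY at RR (target: (6*2)): ((x+8)*(12+(6*2))) -> ((x+8)*(12+12))
Apply DISTRIBUTE at root (target: ((x+8)*(12+12))): ((x+8)*(12+12)) -> (((x+8)*12)+((x+8)*12))
Apply DISTRIBUTE at L (target: ((x+8)*12)): (((x+8)*12)+((x+8)*12)) -> (((x*12)+(8*12))+((x+8)*12))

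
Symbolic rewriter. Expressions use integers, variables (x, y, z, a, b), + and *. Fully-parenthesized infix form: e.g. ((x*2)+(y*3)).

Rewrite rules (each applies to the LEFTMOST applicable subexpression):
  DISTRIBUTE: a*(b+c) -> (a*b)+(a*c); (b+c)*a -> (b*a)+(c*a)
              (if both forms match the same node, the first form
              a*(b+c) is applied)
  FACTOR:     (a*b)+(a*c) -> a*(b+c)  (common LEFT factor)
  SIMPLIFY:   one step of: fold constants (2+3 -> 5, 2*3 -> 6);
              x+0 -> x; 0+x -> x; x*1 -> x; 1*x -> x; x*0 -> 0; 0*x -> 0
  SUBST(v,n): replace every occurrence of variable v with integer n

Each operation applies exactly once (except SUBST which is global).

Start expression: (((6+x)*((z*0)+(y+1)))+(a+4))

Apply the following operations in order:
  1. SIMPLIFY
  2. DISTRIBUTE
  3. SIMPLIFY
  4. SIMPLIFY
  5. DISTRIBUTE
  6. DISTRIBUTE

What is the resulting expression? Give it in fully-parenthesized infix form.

Answer: ((((6*y)+(x*y))+((6+x)*1))+(a+4))

Derivation:
Start: (((6+x)*((z*0)+(y+1)))+(a+4))
Apply SIMPLIFY at LRL (target: (z*0)): (((6+x)*((z*0)+(y+1)))+(a+4)) -> (((6+x)*(0+(y+1)))+(a+4))
Apply DISTRIBUTE at L (target: ((6+x)*(0+(y+1)))): (((6+x)*(0+(y+1)))+(a+4)) -> ((((6+x)*0)+((6+x)*(y+1)))+(a+4))
Apply SIMPLIFY at LL (target: ((6+x)*0)): ((((6+x)*0)+((6+x)*(y+1)))+(a+4)) -> ((0+((6+x)*(y+1)))+(a+4))
Apply SIMPLIFY at L (target: (0+((6+x)*(y+1)))): ((0+((6+x)*(y+1)))+(a+4)) -> (((6+x)*(y+1))+(a+4))
Apply DISTRIBUTE at L (target: ((6+x)*(y+1))): (((6+x)*(y+1))+(a+4)) -> ((((6+x)*y)+((6+x)*1))+(a+4))
Apply DISTRIBUTE at LL (target: ((6+x)*y)): ((((6+x)*y)+((6+x)*1))+(a+4)) -> ((((6*y)+(x*y))+((6+x)*1))+(a+4))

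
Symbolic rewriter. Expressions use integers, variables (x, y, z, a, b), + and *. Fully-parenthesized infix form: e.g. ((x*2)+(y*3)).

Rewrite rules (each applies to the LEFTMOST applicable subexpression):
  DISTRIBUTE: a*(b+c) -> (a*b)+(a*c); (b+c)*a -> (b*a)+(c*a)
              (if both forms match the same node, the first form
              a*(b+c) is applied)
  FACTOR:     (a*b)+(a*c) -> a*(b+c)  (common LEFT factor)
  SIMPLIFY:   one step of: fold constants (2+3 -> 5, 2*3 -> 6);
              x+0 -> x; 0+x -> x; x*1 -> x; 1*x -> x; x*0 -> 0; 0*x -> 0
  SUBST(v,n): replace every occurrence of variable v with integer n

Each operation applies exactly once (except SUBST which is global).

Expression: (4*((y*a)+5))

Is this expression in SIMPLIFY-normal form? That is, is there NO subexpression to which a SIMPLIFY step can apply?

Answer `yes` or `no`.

Expression: (4*((y*a)+5))
Scanning for simplifiable subexpressions (pre-order)...
  at root: (4*((y*a)+5)) (not simplifiable)
  at R: ((y*a)+5) (not simplifiable)
  at RL: (y*a) (not simplifiable)
Result: no simplifiable subexpression found -> normal form.

Answer: yes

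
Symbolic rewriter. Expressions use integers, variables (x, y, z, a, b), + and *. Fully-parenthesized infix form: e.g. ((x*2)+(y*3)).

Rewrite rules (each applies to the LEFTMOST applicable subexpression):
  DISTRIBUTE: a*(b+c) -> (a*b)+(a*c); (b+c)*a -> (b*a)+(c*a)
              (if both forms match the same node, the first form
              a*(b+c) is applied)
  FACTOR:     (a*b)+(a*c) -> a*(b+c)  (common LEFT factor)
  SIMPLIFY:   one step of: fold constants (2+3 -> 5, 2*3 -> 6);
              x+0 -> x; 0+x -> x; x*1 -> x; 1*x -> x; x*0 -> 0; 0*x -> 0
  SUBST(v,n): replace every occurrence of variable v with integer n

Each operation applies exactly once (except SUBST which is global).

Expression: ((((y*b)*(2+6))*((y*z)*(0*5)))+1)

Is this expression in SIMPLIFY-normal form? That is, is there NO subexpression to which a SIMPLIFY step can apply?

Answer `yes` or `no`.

Expression: ((((y*b)*(2+6))*((y*z)*(0*5)))+1)
Scanning for simplifiable subexpressions (pre-order)...
  at root: ((((y*b)*(2+6))*((y*z)*(0*5)))+1) (not simplifiable)
  at L: (((y*b)*(2+6))*((y*z)*(0*5))) (not simplifiable)
  at LL: ((y*b)*(2+6)) (not simplifiable)
  at LLL: (y*b) (not simplifiable)
  at LLR: (2+6) (SIMPLIFIABLE)
  at LR: ((y*z)*(0*5)) (not simplifiable)
  at LRL: (y*z) (not simplifiable)
  at LRR: (0*5) (SIMPLIFIABLE)
Found simplifiable subexpr at path LLR: (2+6)
One SIMPLIFY step would give: ((((y*b)*8)*((y*z)*(0*5)))+1)
-> NOT in normal form.

Answer: no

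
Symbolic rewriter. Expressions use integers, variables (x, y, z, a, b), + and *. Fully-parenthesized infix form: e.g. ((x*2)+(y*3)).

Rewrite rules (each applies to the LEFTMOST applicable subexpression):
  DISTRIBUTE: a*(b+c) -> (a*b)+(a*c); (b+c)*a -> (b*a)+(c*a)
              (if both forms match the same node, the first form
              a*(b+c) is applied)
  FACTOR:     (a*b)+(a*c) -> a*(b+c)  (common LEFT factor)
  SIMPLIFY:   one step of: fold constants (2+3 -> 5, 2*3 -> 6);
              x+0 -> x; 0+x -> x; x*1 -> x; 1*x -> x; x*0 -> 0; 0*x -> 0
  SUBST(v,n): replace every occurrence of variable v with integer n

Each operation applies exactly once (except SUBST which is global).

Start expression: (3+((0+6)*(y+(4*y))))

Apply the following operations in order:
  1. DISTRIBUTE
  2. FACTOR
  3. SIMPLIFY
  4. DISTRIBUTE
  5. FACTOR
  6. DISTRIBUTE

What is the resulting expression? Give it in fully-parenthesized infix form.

Start: (3+((0+6)*(y+(4*y))))
Apply DISTRIBUTE at R (target: ((0+6)*(y+(4*y)))): (3+((0+6)*(y+(4*y)))) -> (3+(((0+6)*y)+((0+6)*(4*y))))
Apply FACTOR at R (target: (((0+6)*y)+((0+6)*(4*y)))): (3+(((0+6)*y)+((0+6)*(4*y)))) -> (3+((0+6)*(y+(4*y))))
Apply SIMPLIFY at RL (target: (0+6)): (3+((0+6)*(y+(4*y)))) -> (3+(6*(y+(4*y))))
Apply DISTRIBUTE at R (target: (6*(y+(4*y)))): (3+(6*(y+(4*y)))) -> (3+((6*y)+(6*(4*y))))
Apply FACTOR at R (target: ((6*y)+(6*(4*y)))): (3+((6*y)+(6*(4*y)))) -> (3+(6*(y+(4*y))))
Apply DISTRIBUTE at R (target: (6*(y+(4*y)))): (3+(6*(y+(4*y)))) -> (3+((6*y)+(6*(4*y))))

Answer: (3+((6*y)+(6*(4*y))))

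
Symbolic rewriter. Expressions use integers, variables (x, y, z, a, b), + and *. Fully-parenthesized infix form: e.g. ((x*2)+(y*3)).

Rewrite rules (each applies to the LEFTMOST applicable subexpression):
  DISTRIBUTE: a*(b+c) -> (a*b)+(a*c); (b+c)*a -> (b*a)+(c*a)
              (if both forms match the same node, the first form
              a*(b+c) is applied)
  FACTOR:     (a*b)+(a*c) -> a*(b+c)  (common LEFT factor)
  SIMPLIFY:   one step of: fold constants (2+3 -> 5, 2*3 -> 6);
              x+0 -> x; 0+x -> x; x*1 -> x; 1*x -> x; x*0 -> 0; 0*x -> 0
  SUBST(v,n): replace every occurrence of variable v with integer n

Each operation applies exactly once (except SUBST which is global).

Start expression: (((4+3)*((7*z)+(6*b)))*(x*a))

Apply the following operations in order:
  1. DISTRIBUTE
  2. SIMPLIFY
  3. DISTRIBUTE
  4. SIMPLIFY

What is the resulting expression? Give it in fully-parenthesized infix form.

Answer: (((7*(7*z))*(x*a))+((7*(6*b))*(x*a)))

Derivation:
Start: (((4+3)*((7*z)+(6*b)))*(x*a))
Apply DISTRIBUTE at L (target: ((4+3)*((7*z)+(6*b)))): (((4+3)*((7*z)+(6*b)))*(x*a)) -> ((((4+3)*(7*z))+((4+3)*(6*b)))*(x*a))
Apply SIMPLIFY at LLL (target: (4+3)): ((((4+3)*(7*z))+((4+3)*(6*b)))*(x*a)) -> (((7*(7*z))+((4+3)*(6*b)))*(x*a))
Apply DISTRIBUTE at root (target: (((7*(7*z))+((4+3)*(6*b)))*(x*a))): (((7*(7*z))+((4+3)*(6*b)))*(x*a)) -> (((7*(7*z))*(x*a))+(((4+3)*(6*b))*(x*a)))
Apply SIMPLIFY at RLL (target: (4+3)): (((7*(7*z))*(x*a))+(((4+3)*(6*b))*(x*a))) -> (((7*(7*z))*(x*a))+((7*(6*b))*(x*a)))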